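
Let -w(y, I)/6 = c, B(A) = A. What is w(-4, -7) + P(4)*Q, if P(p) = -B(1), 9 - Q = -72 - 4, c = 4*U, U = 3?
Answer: -157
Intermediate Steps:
c = 12 (c = 4*3 = 12)
w(y, I) = -72 (w(y, I) = -6*12 = -72)
Q = 85 (Q = 9 - (-72 - 4) = 9 - 1*(-76) = 9 + 76 = 85)
P(p) = -1 (P(p) = -1*1 = -1)
w(-4, -7) + P(4)*Q = -72 - 1*85 = -72 - 85 = -157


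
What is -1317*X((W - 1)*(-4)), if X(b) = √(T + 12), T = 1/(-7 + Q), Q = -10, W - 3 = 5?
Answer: -1317*√3451/17 ≈ -4551.0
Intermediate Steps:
W = 8 (W = 3 + 5 = 8)
T = -1/17 (T = 1/(-7 - 10) = 1/(-17) = -1/17 ≈ -0.058824)
X(b) = √3451/17 (X(b) = √(-1/17 + 12) = √(203/17) = √3451/17)
-1317*X((W - 1)*(-4)) = -1317*√3451/17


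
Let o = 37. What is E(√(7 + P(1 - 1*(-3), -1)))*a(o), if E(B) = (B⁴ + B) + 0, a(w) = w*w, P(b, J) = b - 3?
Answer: 87616 + 2738*√2 ≈ 91488.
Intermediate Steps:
P(b, J) = -3 + b
a(w) = w²
E(B) = B + B⁴ (E(B) = (B + B⁴) + 0 = B + B⁴)
E(√(7 + P(1 - 1*(-3), -1)))*a(o) = (√(7 + (-3 + (1 - 1*(-3)))) + (√(7 + (-3 + (1 - 1*(-3)))))⁴)*37² = (√(7 + (-3 + (1 + 3))) + (√(7 + (-3 + (1 + 3))))⁴)*1369 = (√(7 + (-3 + 4)) + (√(7 + (-3 + 4)))⁴)*1369 = (√(7 + 1) + (√(7 + 1))⁴)*1369 = (√8 + (√8)⁴)*1369 = (2*√2 + (2*√2)⁴)*1369 = (2*√2 + 64)*1369 = (64 + 2*√2)*1369 = 87616 + 2738*√2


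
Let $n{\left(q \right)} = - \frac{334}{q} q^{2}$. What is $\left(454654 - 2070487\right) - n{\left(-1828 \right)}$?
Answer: $-2226385$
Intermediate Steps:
$n{\left(q \right)} = - 334 q$
$\left(454654 - 2070487\right) - n{\left(-1828 \right)} = \left(454654 - 2070487\right) - \left(-334\right) \left(-1828\right) = \left(454654 - 2070487\right) - 610552 = -1615833 - 610552 = -2226385$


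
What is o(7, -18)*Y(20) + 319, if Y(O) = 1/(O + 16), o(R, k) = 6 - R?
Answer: 11483/36 ≈ 318.97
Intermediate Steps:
Y(O) = 1/(16 + O)
o(7, -18)*Y(20) + 319 = (6 - 1*7)/(16 + 20) + 319 = (6 - 7)/36 + 319 = -1*1/36 + 319 = -1/36 + 319 = 11483/36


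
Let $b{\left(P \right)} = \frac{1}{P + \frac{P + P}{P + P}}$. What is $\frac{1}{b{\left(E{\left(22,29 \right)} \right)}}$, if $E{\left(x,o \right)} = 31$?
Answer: $32$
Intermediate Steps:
$b{\left(P \right)} = \frac{1}{1 + P}$ ($b{\left(P \right)} = \frac{1}{P + \frac{2 P}{2 P}} = \frac{1}{P + 2 P \frac{1}{2 P}} = \frac{1}{P + 1} = \frac{1}{1 + P}$)
$\frac{1}{b{\left(E{\left(22,29 \right)} \right)}} = \frac{1}{\frac{1}{1 + 31}} = \frac{1}{\frac{1}{32}} = 32$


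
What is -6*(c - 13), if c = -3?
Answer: 96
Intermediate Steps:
-6*(c - 13) = -6*(-3 - 13) = -6*(-16) = 96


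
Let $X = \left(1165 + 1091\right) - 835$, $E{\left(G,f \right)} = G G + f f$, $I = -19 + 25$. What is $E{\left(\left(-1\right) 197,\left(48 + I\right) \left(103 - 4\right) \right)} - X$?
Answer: $28617104$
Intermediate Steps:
$I = 6$
$E{\left(G,f \right)} = G^{2} + f^{2}$
$X = 1421$ ($X = 2256 - 835 = 1421$)
$E{\left(\left(-1\right) 197,\left(48 + I\right) \left(103 - 4\right) \right)} - X = \left(\left(\left(-1\right) 197\right)^{2} + \left(\left(48 + 6\right) \left(103 - 4\right)\right)^{2}\right) - 1421 = \left(\left(-197\right)^{2} + \left(54 \cdot 99\right)^{2}\right) - 1421 = \left(38809 + 5346^{2}\right) - 1421 = \left(38809 + 28579716\right) - 1421 = 28618525 - 1421 = 28617104$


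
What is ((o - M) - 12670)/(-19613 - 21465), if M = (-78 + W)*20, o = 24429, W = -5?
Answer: -13419/41078 ≈ -0.32667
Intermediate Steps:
M = -1660 (M = (-78 - 5)*20 = -83*20 = -1660)
((o - M) - 12670)/(-19613 - 21465) = ((24429 - 1*(-1660)) - 12670)/(-19613 - 21465) = ((24429 + 1660) - 12670)/(-41078) = (26089 - 12670)*(-1/41078) = 13419*(-1/41078) = -13419/41078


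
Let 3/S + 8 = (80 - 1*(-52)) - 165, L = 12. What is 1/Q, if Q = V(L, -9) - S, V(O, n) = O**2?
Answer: 41/5907 ≈ 0.0069409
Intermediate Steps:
S = -3/41 (S = 3/(-8 + ((80 - 1*(-52)) - 165)) = 3/(-8 + ((80 + 52) - 165)) = 3/(-8 + (132 - 165)) = 3/(-8 - 33) = 3/(-41) = 3*(-1/41) = -3/41 ≈ -0.073171)
Q = 5907/41 (Q = 12**2 - 1*(-3/41) = 144 + 3/41 = 5907/41 ≈ 144.07)
1/Q = 1/(5907/41) = 41/5907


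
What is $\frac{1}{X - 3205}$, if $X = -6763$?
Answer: $- \frac{1}{9968} \approx -0.00010032$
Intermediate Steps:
$\frac{1}{X - 3205} = \frac{1}{-6763 - 3205} = \frac{1}{-9968} = - \frac{1}{9968}$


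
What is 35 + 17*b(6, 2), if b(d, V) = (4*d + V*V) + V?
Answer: 545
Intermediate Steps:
b(d, V) = V + V² + 4*d (b(d, V) = (4*d + V²) + V = (V² + 4*d) + V = V + V² + 4*d)
35 + 17*b(6, 2) = 35 + 17*(2 + 2² + 4*6) = 35 + 17*(2 + 4 + 24) = 35 + 17*30 = 35 + 510 = 545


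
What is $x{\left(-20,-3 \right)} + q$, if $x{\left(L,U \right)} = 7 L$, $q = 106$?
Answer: $-34$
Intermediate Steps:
$x{\left(-20,-3 \right)} + q = 7 \left(-20\right) + 106 = -140 + 106 = -34$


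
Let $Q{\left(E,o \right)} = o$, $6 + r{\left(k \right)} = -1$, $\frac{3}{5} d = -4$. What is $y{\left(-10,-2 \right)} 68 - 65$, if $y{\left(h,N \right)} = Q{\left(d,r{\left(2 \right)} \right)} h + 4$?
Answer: $4967$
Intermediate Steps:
$d = - \frac{20}{3}$ ($d = \frac{5}{3} \left(-4\right) = - \frac{20}{3} \approx -6.6667$)
$r{\left(k \right)} = -7$ ($r{\left(k \right)} = -6 - 1 = -7$)
$y{\left(h,N \right)} = 4 - 7 h$ ($y{\left(h,N \right)} = - 7 h + 4 = 4 - 7 h$)
$y{\left(-10,-2 \right)} 68 - 65 = \left(4 - -70\right) 68 - 65 = \left(4 + 70\right) 68 - 65 = 74 \cdot 68 - 65 = 5032 - 65 = 4967$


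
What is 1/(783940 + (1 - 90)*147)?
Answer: 1/770857 ≈ 1.2973e-6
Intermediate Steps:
1/(783940 + (1 - 90)*147) = 1/(783940 - 89*147) = 1/(783940 - 13083) = 1/770857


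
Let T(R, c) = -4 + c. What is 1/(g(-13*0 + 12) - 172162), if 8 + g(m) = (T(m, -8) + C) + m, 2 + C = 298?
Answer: -1/171874 ≈ -5.8182e-6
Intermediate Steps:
C = 296 (C = -2 + 298 = 296)
g(m) = 276 + m (g(m) = -8 + (((-4 - 8) + 296) + m) = -8 + ((-12 + 296) + m) = -8 + (284 + m) = 276 + m)
1/(g(-13*0 + 12) - 172162) = 1/((276 + (-13*0 + 12)) - 172162) = 1/((276 + (0 + 12)) - 172162) = 1/((276 + 12) - 172162) = 1/(288 - 172162) = 1/(-171874) = -1/171874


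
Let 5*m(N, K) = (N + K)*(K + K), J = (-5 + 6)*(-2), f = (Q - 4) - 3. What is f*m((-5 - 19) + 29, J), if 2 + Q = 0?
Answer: 108/5 ≈ 21.600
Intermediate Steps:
Q = -2 (Q = -2 + 0 = -2)
f = -9 (f = (-2 - 4) - 3 = -6 - 3 = -9)
J = -2 (J = 1*(-2) = -2)
m(N, K) = 2*K*(K + N)/5 (m(N, K) = ((N + K)*(K + K))/5 = ((K + N)*(2*K))/5 = (2*K*(K + N))/5 = 2*K*(K + N)/5)
f*m((-5 - 19) + 29, J) = -18*(-2)*(-2 + ((-5 - 19) + 29))/5 = -18*(-2)*(-2 + (-24 + 29))/5 = -18*(-2)*(-2 + 5)/5 = -18*(-2)*3/5 = -9*(-12/5) = 108/5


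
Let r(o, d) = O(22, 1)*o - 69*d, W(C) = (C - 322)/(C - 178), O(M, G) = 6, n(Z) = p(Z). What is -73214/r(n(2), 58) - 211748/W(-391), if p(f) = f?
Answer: -240340700149/1422435 ≈ -1.6896e+5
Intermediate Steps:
n(Z) = Z
W(C) = (-322 + C)/(-178 + C)
r(o, d) = -69*d + 6*o (r(o, d) = 6*o - 69*d = -69*d + 6*o)
-73214/r(n(2), 58) - 211748/W(-391) = -73214/(-69*58 + 6*2) - 211748*(-178 - 391)/(-322 - 391) = -73214/(-4002 + 12) - 211748/(-713/(-569)) = -73214/(-3990) - 211748/((-1/569*(-713))) = -73214*(-1/3990) - 211748/713/569 = 36607/1995 - 211748*569/713 = 36607/1995 - 120484612/713 = -240340700149/1422435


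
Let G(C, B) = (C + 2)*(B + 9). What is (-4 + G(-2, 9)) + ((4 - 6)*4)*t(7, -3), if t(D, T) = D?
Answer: -60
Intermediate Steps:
G(C, B) = (2 + C)*(9 + B)
(-4 + G(-2, 9)) + ((4 - 6)*4)*t(7, -3) = (-4 + (18 + 2*9 + 9*(-2) + 9*(-2))) + ((4 - 6)*4)*7 = (-4 + (18 + 18 - 18 - 18)) - 2*4*7 = (-4 + 0) - 8*7 = -4 - 56 = -60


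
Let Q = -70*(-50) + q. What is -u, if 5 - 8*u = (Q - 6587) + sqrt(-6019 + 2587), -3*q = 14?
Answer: -4645/12 + I*sqrt(858)/4 ≈ -387.08 + 7.3229*I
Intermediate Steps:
q = -14/3 (q = -1/3*14 = -14/3 ≈ -4.6667)
Q = 10486/3 (Q = -70*(-50) - 14/3 = 3500 - 14/3 = 10486/3 ≈ 3495.3)
u = 4645/12 - I*sqrt(858)/4 (u = 5/8 - ((10486/3 - 6587) + sqrt(-6019 + 2587))/8 = 5/8 - (-9275/3 + sqrt(-3432))/8 = 5/8 - (-9275/3 + 2*I*sqrt(858))/8 = 5/8 + (9275/24 - I*sqrt(858)/4) = 4645/12 - I*sqrt(858)/4 ≈ 387.08 - 7.3229*I)
-u = -(4645/12 - I*sqrt(858)/4) = -4645/12 + I*sqrt(858)/4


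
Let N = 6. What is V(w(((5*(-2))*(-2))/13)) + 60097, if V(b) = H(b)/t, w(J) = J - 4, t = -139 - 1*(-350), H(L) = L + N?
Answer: 164846117/2743 ≈ 60097.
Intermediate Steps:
H(L) = 6 + L (H(L) = L + 6 = 6 + L)
t = 211 (t = -139 + 350 = 211)
w(J) = -4 + J
V(b) = 6/211 + b/211 (V(b) = (6 + b)/211 = (6 + b)*(1/211) = 6/211 + b/211)
V(w(((5*(-2))*(-2))/13)) + 60097 = (6/211 + (-4 + ((5*(-2))*(-2))/13)/211) + 60097 = (6/211 + (-4 - 10*(-2)*(1/13))/211) + 60097 = (6/211 + (-4 + 20*(1/13))/211) + 60097 = (6/211 + (-4 + 20/13)/211) + 60097 = (6/211 + (1/211)*(-32/13)) + 60097 = (6/211 - 32/2743) + 60097 = 46/2743 + 60097 = 164846117/2743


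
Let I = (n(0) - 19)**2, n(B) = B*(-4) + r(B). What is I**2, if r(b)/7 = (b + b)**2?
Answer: 130321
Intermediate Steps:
r(b) = 28*b**2 (r(b) = 7*(b + b)**2 = 7*(2*b)**2 = 7*(4*b**2) = 28*b**2)
n(B) = -4*B + 28*B**2 (n(B) = B*(-4) + 28*B**2 = -4*B + 28*B**2)
I = 361 (I = (4*0*(-1 + 7*0) - 19)**2 = (4*0*(-1 + 0) - 19)**2 = (4*0*(-1) - 19)**2 = (0 - 19)**2 = (-19)**2 = 361)
I**2 = 361**2 = 130321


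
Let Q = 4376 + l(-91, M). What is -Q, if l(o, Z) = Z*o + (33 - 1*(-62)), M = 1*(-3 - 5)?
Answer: -5199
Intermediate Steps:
M = -8 (M = 1*(-8) = -8)
l(o, Z) = 95 + Z*o (l(o, Z) = Z*o + (33 + 62) = Z*o + 95 = 95 + Z*o)
Q = 5199 (Q = 4376 + (95 - 8*(-91)) = 4376 + (95 + 728) = 4376 + 823 = 5199)
-Q = -1*5199 = -5199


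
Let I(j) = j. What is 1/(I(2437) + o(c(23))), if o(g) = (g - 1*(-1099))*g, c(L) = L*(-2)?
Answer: -1/46001 ≈ -2.1739e-5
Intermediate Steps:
c(L) = -2*L
o(g) = g*(1099 + g) (o(g) = (g + 1099)*g = (1099 + g)*g = g*(1099 + g))
1/(I(2437) + o(c(23))) = 1/(2437 + (-2*23)*(1099 - 2*23)) = 1/(2437 - 46*(1099 - 46)) = 1/(2437 - 46*1053) = 1/(2437 - 48438) = 1/(-46001) = -1/46001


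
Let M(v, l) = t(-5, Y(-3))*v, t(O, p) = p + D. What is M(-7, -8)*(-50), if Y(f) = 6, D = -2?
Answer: 1400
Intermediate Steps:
t(O, p) = -2 + p (t(O, p) = p - 2 = -2 + p)
M(v, l) = 4*v (M(v, l) = (-2 + 6)*v = 4*v)
M(-7, -8)*(-50) = (4*(-7))*(-50) = -28*(-50) = 1400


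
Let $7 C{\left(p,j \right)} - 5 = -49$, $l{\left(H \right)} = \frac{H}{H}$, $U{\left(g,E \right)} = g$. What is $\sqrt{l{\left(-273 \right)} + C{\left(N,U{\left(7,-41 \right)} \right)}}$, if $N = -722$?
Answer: $\frac{i \sqrt{259}}{7} \approx 2.2991 i$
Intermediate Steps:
$l{\left(H \right)} = 1$
$C{\left(p,j \right)} = - \frac{44}{7}$ ($C{\left(p,j \right)} = \frac{5}{7} + \frac{1}{7} \left(-49\right) = \frac{5}{7} - 7 = - \frac{44}{7}$)
$\sqrt{l{\left(-273 \right)} + C{\left(N,U{\left(7,-41 \right)} \right)}} = \sqrt{1 - \frac{44}{7}} = \sqrt{- \frac{37}{7}} = \frac{i \sqrt{259}}{7}$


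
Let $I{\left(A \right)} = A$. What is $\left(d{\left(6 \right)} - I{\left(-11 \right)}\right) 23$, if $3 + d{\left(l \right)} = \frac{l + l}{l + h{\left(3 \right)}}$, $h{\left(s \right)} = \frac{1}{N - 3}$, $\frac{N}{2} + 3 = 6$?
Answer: $\frac{4324}{19} \approx 227.58$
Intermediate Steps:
$N = 6$ ($N = -6 + 2 \cdot 6 = -6 + 12 = 6$)
$h{\left(s \right)} = \frac{1}{3}$ ($h{\left(s \right)} = \frac{1}{6 - 3} = \frac{1}{3}$)
$d{\left(l \right)} = -3 + \frac{2 l}{\frac{1}{3} + l}$ ($d{\left(l \right)} = -3 + \frac{l + l}{l + \frac{1}{3}} = -3 + \frac{2 l}{\frac{1}{3} + l}$)
$\left(d{\left(6 \right)} - I{\left(-11 \right)}\right) 23 = \left(\frac{3 \left(-1 - 6\right)}{1 + 3 \cdot 6} - -11\right) 23 = \left(\frac{3 \left(-1 - 6\right)}{1 + 18} + 11\right) 23 = \left(3 \cdot \frac{1}{19} \left(-7\right) + 11\right) 23 = \left(- \frac{21}{19} + 11\right) 23 = \frac{188}{19} \cdot 23 = \frac{4324}{19}$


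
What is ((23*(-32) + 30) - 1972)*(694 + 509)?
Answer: -3221634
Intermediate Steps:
((23*(-32) + 30) - 1972)*(694 + 509) = ((-736 + 30) - 1972)*1203 = (-706 - 1972)*1203 = -2678*1203 = -3221634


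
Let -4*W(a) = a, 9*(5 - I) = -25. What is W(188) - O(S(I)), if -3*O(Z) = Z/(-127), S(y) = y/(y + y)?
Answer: -35815/762 ≈ -47.001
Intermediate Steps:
I = 70/9 (I = 5 - 1/9*(-25) = 5 + 25/9 = 70/9 ≈ 7.7778)
W(a) = -a/4
S(y) = 1/2 (S(y) = y/((2*y)) = y*(1/(2*y)) = 1/2)
O(Z) = Z/381 (O(Z) = -Z/(3*(-127)) = -Z*(-1)/(3*127) = -(-1)*Z/381 = Z/381)
W(188) - O(S(I)) = -1/4*188 - 1/(381*2) = -47 - 1*1/762 = -47 - 1/762 = -35815/762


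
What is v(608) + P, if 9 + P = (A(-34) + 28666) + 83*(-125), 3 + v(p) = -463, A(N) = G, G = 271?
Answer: 18087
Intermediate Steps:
A(N) = 271
v(p) = -466 (v(p) = -3 - 463 = -466)
P = 18553 (P = -9 + ((271 + 28666) + 83*(-125)) = -9 + (28937 - 10375) = -9 + 18562 = 18553)
v(608) + P = -466 + 18553 = 18087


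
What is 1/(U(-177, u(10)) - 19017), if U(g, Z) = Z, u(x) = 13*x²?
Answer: -1/17717 ≈ -5.6443e-5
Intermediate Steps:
1/(U(-177, u(10)) - 19017) = 1/(13*10² - 19017) = 1/(13*100 - 19017) = 1/(1300 - 19017) = 1/(-17717) = -1/17717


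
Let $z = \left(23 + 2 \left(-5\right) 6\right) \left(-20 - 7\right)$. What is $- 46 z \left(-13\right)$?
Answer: $597402$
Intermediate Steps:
$z = 999$ ($z = \left(23 - 60\right) \left(-27\right) = \left(-37\right) \left(-27\right) = 999$)
$- 46 z \left(-13\right) = \left(-46\right) 999 \left(-13\right) = \left(-45954\right) \left(-13\right) = 597402$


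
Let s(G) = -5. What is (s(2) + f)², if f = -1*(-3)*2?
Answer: 1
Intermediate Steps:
f = 6 (f = 3*2 = 6)
(s(2) + f)² = (-5 + 6)² = 1² = 1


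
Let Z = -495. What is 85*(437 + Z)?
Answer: -4930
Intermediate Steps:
85*(437 + Z) = 85*(437 - 495) = 85*(-58) = -4930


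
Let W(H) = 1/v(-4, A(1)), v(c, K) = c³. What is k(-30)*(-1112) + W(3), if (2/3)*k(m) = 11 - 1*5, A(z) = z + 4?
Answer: -640513/64 ≈ -10008.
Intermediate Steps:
A(z) = 4 + z
k(m) = 9 (k(m) = 3*(11 - 1*5)/2 = 3*(11 - 5)/2 = (3/2)*6 = 9)
W(H) = -1/64 (W(H) = 1/((-4)³) = 1/(-64) = -1/64)
k(-30)*(-1112) + W(3) = 9*(-1112) - 1/64 = -10008 - 1/64 = -640513/64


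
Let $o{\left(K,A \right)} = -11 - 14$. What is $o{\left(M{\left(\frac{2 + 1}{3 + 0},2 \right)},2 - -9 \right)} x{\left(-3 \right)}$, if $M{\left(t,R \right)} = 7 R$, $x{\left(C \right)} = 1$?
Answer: $-25$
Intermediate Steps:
$o{\left(K,A \right)} = -25$ ($o{\left(K,A \right)} = -11 - 14 = -25$)
$o{\left(M{\left(\frac{2 + 1}{3 + 0},2 \right)},2 - -9 \right)} x{\left(-3 \right)} = \left(-25\right) 1 = -25$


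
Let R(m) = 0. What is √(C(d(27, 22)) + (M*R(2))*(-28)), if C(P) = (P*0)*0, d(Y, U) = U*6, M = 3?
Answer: 0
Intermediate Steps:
d(Y, U) = 6*U
C(P) = 0 (C(P) = 0*0 = 0)
√(C(d(27, 22)) + (M*R(2))*(-28)) = √(0 + (3*0)*(-28)) = √(0 + 0*(-28)) = √(0 + 0) = √0 = 0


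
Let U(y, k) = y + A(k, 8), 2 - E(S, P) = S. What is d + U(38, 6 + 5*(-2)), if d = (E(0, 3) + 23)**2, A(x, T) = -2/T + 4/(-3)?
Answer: 7937/12 ≈ 661.42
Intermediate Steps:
E(S, P) = 2 - S
A(x, T) = -4/3 - 2/T (A(x, T) = -2/T + 4*(-1/3) = -2/T - 4/3 = -4/3 - 2/T)
d = 625 (d = ((2 - 1*0) + 23)**2 = ((2 + 0) + 23)**2 = (2 + 23)**2 = 25**2 = 625)
U(y, k) = -19/12 + y (U(y, k) = y + (-4/3 - 2/8) = y + (-4/3 - 2*1/8) = y + (-4/3 - 1/4) = y - 19/12 = -19/12 + y)
d + U(38, 6 + 5*(-2)) = 625 + (-19/12 + 38) = 625 + 437/12 = 7937/12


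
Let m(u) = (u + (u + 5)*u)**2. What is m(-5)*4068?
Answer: 101700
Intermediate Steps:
m(u) = (u + u*(5 + u))**2 (m(u) = (u + (5 + u)*u)**2 = (u + u*(5 + u))**2)
m(-5)*4068 = ((-5)**2*(6 - 5)**2)*4068 = (25*1**2)*4068 = (25*1)*4068 = 25*4068 = 101700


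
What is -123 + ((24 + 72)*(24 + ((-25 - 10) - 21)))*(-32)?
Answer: 98181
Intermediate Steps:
-123 + ((24 + 72)*(24 + ((-25 - 10) - 21)))*(-32) = -123 + (96*(24 + (-35 - 21)))*(-32) = -123 + (96*(24 - 56))*(-32) = -123 + (96*(-32))*(-32) = -123 - 3072*(-32) = -123 + 98304 = 98181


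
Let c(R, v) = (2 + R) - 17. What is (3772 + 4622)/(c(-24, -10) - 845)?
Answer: -4197/442 ≈ -9.4955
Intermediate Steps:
c(R, v) = -15 + R
(3772 + 4622)/(c(-24, -10) - 845) = (3772 + 4622)/((-15 - 24) - 845) = 8394/(-39 - 845) = 8394/(-884) = 8394*(-1/884) = -4197/442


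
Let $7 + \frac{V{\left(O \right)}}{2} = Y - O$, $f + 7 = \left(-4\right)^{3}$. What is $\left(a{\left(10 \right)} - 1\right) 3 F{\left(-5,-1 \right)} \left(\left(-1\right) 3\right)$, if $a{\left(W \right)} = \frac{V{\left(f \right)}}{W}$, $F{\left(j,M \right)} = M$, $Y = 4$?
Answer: $\frac{567}{5} \approx 113.4$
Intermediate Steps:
$f = -71$ ($f = -7 + \left(-4\right)^{3} = -7 - 64 = -71$)
$V{\left(O \right)} = -6 - 2 O$ ($V{\left(O \right)} = -14 + 2 \left(4 - O\right) = -14 - \left(-8 + 2 O\right) = -6 - 2 O$)
$a{\left(W \right)} = \frac{136}{W}$ ($a{\left(W \right)} = \frac{-6 - -142}{W} = \frac{-6 + 142}{W} = \frac{136}{W}$)
$\left(a{\left(10 \right)} - 1\right) 3 F{\left(-5,-1 \right)} \left(\left(-1\right) 3\right) = \left(\frac{136}{10} - 1\right) 3 \left(-1\right) \left(\left(-1\right) 3\right) = \left(136 \cdot \frac{1}{10} - 1\right) \left(\left(-3\right) \left(-3\right)\right) = \left(\frac{68}{5} - 1\right) 9 = \frac{63}{5} \cdot 9 = \frac{567}{5}$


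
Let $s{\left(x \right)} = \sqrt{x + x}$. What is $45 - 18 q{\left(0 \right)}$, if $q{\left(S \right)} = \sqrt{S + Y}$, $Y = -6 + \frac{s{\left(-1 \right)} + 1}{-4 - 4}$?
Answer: $45 - \frac{9 \sqrt{-98 - 2 i \sqrt{2}}}{2} \approx 44.357 + 44.552 i$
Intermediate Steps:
$s{\left(x \right)} = \sqrt{2} \sqrt{x}$ ($s{\left(x \right)} = \sqrt{2 x} = \sqrt{2} \sqrt{x}$)
$Y = - \frac{49}{8} - \frac{i \sqrt{2}}{8}$ ($Y = -6 + \frac{\sqrt{2} \sqrt{-1} + 1}{-4 - 4} = -6 + \frac{\sqrt{2} i + 1}{-8} = -6 + \left(i \sqrt{2} + 1\right) \left(- \frac{1}{8}\right) = -6 + \left(1 + i \sqrt{2}\right) \left(- \frac{1}{8}\right) = -6 - \left(\frac{1}{8} + \frac{i \sqrt{2}}{8}\right) = - \frac{49}{8} - \frac{i \sqrt{2}}{8} \approx -6.125 - 0.17678 i$)
$q{\left(S \right)} = \sqrt{- \frac{49}{8} + S - \frac{i \sqrt{2}}{8}}$ ($q{\left(S \right)} = \sqrt{S - \left(\frac{49}{8} + \frac{i \sqrt{2}}{8}\right)} = \sqrt{- \frac{49}{8} + S - \frac{i \sqrt{2}}{8}}$)
$45 - 18 q{\left(0 \right)} = 45 - 18 \frac{\sqrt{-98 + 16 \cdot 0 - 2 i \sqrt{2}}}{4} = 45 - 18 \frac{\sqrt{-98 + 0 - 2 i \sqrt{2}}}{4} = 45 - 18 \frac{\sqrt{-98 - 2 i \sqrt{2}}}{4} = 45 - \frac{9 \sqrt{-98 - 2 i \sqrt{2}}}{2}$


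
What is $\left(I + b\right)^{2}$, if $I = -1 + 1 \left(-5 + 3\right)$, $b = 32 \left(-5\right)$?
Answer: $26569$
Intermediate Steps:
$b = -160$
$I = -3$ ($I = -1 + 1 \left(-2\right) = -1 - 2 = -3$)
$\left(I + b\right)^{2} = \left(-3 - 160\right)^{2} = \left(-163\right)^{2} = 26569$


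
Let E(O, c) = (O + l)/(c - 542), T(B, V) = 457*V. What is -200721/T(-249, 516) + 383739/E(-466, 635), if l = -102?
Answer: -701309024071/11161768 ≈ -62831.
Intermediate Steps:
E(O, c) = (-102 + O)/(-542 + c) (E(O, c) = (O - 102)/(c - 542) = (-102 + O)/(-542 + c))
-200721/T(-249, 516) + 383739/E(-466, 635) = -200721/(457*516) + 383739/(((-102 - 466)/(-542 + 635))) = -200721/235812 + 383739/((-568/93)) = -200721*1/235812 + 383739/(((1/93)*(-568))) = -66907/78604 + 383739/(-568/93) = -66907/78604 + 383739*(-93/568) = -66907/78604 - 35687727/568 = -701309024071/11161768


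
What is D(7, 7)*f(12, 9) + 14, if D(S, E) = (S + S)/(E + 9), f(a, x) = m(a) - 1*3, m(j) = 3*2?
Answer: 133/8 ≈ 16.625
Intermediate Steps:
m(j) = 6
f(a, x) = 3 (f(a, x) = 6 - 1*3 = 6 - 3 = 3)
D(S, E) = 2*S/(9 + E) (D(S, E) = (2*S)/(9 + E) = 2*S/(9 + E))
D(7, 7)*f(12, 9) + 14 = (2*7/(9 + 7))*3 + 14 = (2*7/16)*3 + 14 = (2*7*(1/16))*3 + 14 = (7/8)*3 + 14 = 21/8 + 14 = 133/8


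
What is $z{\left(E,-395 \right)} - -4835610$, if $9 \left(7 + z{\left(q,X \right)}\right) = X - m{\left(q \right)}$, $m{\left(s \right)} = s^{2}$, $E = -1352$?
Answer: $\frac{13897376}{3} \approx 4.6325 \cdot 10^{6}$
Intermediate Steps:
$z{\left(q,X \right)} = -7 - \frac{q^{2}}{9} + \frac{X}{9}$ ($z{\left(q,X \right)} = -7 + \frac{X - q^{2}}{9} = -7 + \left(- \frac{q^{2}}{9} + \frac{X}{9}\right) = -7 - \frac{q^{2}}{9} + \frac{X}{9}$)
$z{\left(E,-395 \right)} - -4835610 = \left(-7 - \frac{\left(-1352\right)^{2}}{9} + \frac{1}{9} \left(-395\right)\right) - -4835610 = \left(-7 - \frac{1827904}{9} - \frac{395}{9}\right) + 4835610 = - \frac{609454}{3} + 4835610 = \frac{13897376}{3}$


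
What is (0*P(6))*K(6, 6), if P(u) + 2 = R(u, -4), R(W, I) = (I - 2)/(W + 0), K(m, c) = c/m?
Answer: 0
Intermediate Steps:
R(W, I) = (-2 + I)/W
P(u) = -2 - 6/u (P(u) = -2 + (-2 - 4)/u = -2 - 6/u)
(0*P(6))*K(6, 6) = (0*(-2 - 6/6))*(6/6) = (0*(-2 - 6*1/6))*(6*(1/6)) = (0*(-2 - 1))*1 = (0*(-3))*1 = 0*1 = 0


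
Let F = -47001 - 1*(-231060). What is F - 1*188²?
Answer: 148715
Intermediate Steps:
F = 184059 (F = -47001 + 231060 = 184059)
F - 1*188² = 184059 - 1*188² = 184059 - 1*35344 = 184059 - 35344 = 148715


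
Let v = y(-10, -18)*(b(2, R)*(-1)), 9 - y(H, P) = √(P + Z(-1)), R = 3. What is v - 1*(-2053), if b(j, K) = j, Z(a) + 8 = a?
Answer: 2035 + 6*I*√3 ≈ 2035.0 + 10.392*I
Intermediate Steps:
Z(a) = -8 + a
y(H, P) = 9 - √(-9 + P) (y(H, P) = 9 - √(P + (-8 - 1)) = 9 - √(P - 9) = 9 - √(-9 + P))
v = -18 + 6*I*√3 (v = (9 - √(-9 - 18))*(2*(-1)) = (9 - √(-27))*(-2) = (9 - 3*I*√3)*(-2) = -18 + 6*I*√3 ≈ -18.0 + 10.392*I)
v - 1*(-2053) = (-18 + 6*I*√3) - 1*(-2053) = (-18 + 6*I*√3) + 2053 = 2035 + 6*I*√3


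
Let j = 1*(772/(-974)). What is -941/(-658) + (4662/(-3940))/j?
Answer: 731257423/250178180 ≈ 2.9229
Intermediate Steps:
j = -386/487 (j = 1*(772*(-1/974)) = 1*(-386/487) = -386/487 ≈ -0.79261)
-941/(-658) + (4662/(-3940))/j = -941/(-658) + (4662/(-3940))/(-386/487) = -941*(-1/658) + (4662*(-1/3940))*(-487/386) = 941/658 - 2331/1970*(-487/386) = 941/658 + 1135197/760420 = 731257423/250178180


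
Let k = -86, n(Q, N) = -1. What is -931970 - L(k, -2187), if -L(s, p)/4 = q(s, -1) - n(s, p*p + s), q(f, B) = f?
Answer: -932310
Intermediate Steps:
L(s, p) = -4 - 4*s (L(s, p) = -4*(s - 1*(-1)) = -4*(s + 1) = -4*(1 + s) = -4 - 4*s)
-931970 - L(k, -2187) = -931970 - (-4 - 4*(-86)) = -931970 - (-4 + 344) = -931970 - 1*340 = -931970 - 340 = -932310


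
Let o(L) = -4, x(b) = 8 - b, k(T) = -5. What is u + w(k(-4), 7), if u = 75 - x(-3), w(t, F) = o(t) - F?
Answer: 53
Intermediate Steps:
w(t, F) = -4 - F
u = 64 (u = 75 - (8 - 1*(-3)) = 75 - (8 + 3) = 75 - 1*11 = 75 - 11 = 64)
u + w(k(-4), 7) = 64 + (-4 - 1*7) = 64 + (-4 - 7) = 64 - 11 = 53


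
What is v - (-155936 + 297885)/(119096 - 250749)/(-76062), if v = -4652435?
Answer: -46588509339875359/10013790486 ≈ -4.6524e+6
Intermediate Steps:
v - (-155936 + 297885)/(119096 - 250749)/(-76062) = -4652435 - (-155936 + 297885)/(119096 - 250749)/(-76062) = -4652435 - 141949/(-131653)*(-1)/76062 = -4652435 - 141949*(-1/131653)*(-1)/76062 = -4652435 - (-141949)*(-1)/(131653*76062) = -4652435 - 1*141949/10013790486 = -4652435 - 141949/10013790486 = -46588509339875359/10013790486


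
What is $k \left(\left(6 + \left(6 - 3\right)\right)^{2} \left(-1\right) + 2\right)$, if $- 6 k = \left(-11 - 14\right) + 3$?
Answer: $- \frac{869}{3} \approx -289.67$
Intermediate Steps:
$k = \frac{11}{3}$ ($k = - \frac{\left(-11 - 14\right) + 3}{6} = - \frac{-25 + 3}{6} = \left(- \frac{1}{6}\right) \left(-22\right) = \frac{11}{3} \approx 3.6667$)
$k \left(\left(6 + \left(6 - 3\right)\right)^{2} \left(-1\right) + 2\right) = \frac{11 \left(\left(6 + \left(6 - 3\right)\right)^{2} \left(-1\right) + 2\right)}{3} = \frac{11 \left(\left(6 + 3\right)^{2} \left(-1\right) + 2\right)}{3} = \frac{11 \left(9^{2} \left(-1\right) + 2\right)}{3} = \frac{11 \left(81 \left(-1\right) + 2\right)}{3} = \frac{11 \left(-81 + 2\right)}{3} = \frac{11}{3} \left(-79\right) = - \frac{869}{3}$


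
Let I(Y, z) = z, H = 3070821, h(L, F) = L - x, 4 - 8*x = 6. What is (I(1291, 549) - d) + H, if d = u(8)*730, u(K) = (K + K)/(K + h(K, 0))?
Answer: 39918466/13 ≈ 3.0707e+6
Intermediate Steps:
x = -¼ (x = ½ - ⅛*6 = ½ - ¾ = -¼ ≈ -0.25000)
h(L, F) = ¼ + L (h(L, F) = L - 1*(-¼) = L + ¼ = ¼ + L)
u(K) = 2*K/(¼ + 2*K) (u(K) = (K + K)/(K + (¼ + K)) = (2*K)/(¼ + 2*K) = 2*K/(¼ + 2*K))
d = 9344/13 (d = (8*8/(1 + 8*8))*730 = (8*8/(1 + 64))*730 = (8*8/65)*730 = (8*8*(1/65))*730 = (64/65)*730 = 9344/13 ≈ 718.77)
(I(1291, 549) - d) + H = (549 - 1*9344/13) + 3070821 = (549 - 9344/13) + 3070821 = -2207/13 + 3070821 = 39918466/13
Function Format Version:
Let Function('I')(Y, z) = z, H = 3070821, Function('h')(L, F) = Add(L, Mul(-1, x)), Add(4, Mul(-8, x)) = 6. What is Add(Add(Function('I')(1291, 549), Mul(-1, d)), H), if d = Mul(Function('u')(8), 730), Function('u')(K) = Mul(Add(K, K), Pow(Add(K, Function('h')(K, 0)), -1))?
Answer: Rational(39918466, 13) ≈ 3.0707e+6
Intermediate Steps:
x = Rational(-1, 4) (x = Add(Rational(1, 2), Mul(Rational(-1, 8), 6)) = Add(Rational(1, 2), Rational(-3, 4)) = Rational(-1, 4) ≈ -0.25000)
Function('h')(L, F) = Add(Rational(1, 4), L) (Function('h')(L, F) = Add(L, Mul(-1, Rational(-1, 4))) = Add(L, Rational(1, 4)) = Add(Rational(1, 4), L))
Function('u')(K) = Mul(2, K, Pow(Add(Rational(1, 4), Mul(2, K)), -1)) (Function('u')(K) = Mul(Add(K, K), Pow(Add(K, Add(Rational(1, 4), K)), -1)) = Mul(Mul(2, K), Pow(Add(Rational(1, 4), Mul(2, K)), -1)) = Mul(2, K, Pow(Add(Rational(1, 4), Mul(2, K)), -1)))
d = Rational(9344, 13) (d = Mul(Mul(8, 8, Pow(Add(1, Mul(8, 8)), -1)), 730) = Mul(Mul(8, 8, Pow(Add(1, 64), -1)), 730) = Mul(Mul(8, 8, Pow(65, -1)), 730) = Mul(Mul(8, 8, Rational(1, 65)), 730) = Mul(Rational(64, 65), 730) = Rational(9344, 13) ≈ 718.77)
Add(Add(Function('I')(1291, 549), Mul(-1, d)), H) = Add(Add(549, Mul(-1, Rational(9344, 13))), 3070821) = Add(Add(549, Rational(-9344, 13)), 3070821) = Add(Rational(-2207, 13), 3070821) = Rational(39918466, 13)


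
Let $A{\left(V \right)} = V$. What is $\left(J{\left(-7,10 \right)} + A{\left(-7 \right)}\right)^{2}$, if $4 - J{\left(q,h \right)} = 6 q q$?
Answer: $88209$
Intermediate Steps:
$J{\left(q,h \right)} = 4 - 6 q^{2}$ ($J{\left(q,h \right)} = 4 - 6 q q = 4 - 6 q^{2}$)
$\left(J{\left(-7,10 \right)} + A{\left(-7 \right)}\right)^{2} = \left(\left(4 - 6 \left(-7\right)^{2}\right) - 7\right)^{2} = \left(\left(4 - 294\right) - 7\right)^{2} = \left(-290 - 7\right)^{2} = \left(-297\right)^{2} = 88209$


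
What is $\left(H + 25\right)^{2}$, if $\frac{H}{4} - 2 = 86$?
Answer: $142129$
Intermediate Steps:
$H = 352$ ($H = 8 + 4 \cdot 86 = 8 + 344 = 352$)
$\left(H + 25\right)^{2} = \left(352 + 25\right)^{2} = 377^{2} = 142129$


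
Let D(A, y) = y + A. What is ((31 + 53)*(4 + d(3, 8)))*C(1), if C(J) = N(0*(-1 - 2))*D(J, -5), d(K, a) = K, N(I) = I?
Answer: 0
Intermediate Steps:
D(A, y) = A + y
C(J) = 0 (C(J) = (0*(-1 - 2))*(J - 5) = (0*(-3))*(-5 + J) = 0*(-5 + J) = 0)
((31 + 53)*(4 + d(3, 8)))*C(1) = ((31 + 53)*(4 + 3))*0 = (84*7)*0 = 588*0 = 0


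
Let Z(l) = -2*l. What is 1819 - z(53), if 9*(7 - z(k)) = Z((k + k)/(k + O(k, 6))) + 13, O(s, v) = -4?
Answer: 799517/441 ≈ 1813.0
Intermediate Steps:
z(k) = 50/9 + 4*k/(9*(-4 + k)) (z(k) = 7 - (-2*(k + k)/(k - 4) + 13)/9 = 7 - (-2*2*k/(-4 + k) + 13)/9 = 7 - (-4*k/(-4 + k) + 13)/9 = 7 - (13 - 4*k/(-4 + k))/9 = 7 + (-13/9 + 4*k/(9*(-4 + k))) = 50/9 + 4*k/(9*(-4 + k)))
1819 - z(53) = 1819 - 2*(-100 + 27*53)/(9*(-4 + 53)) = 1819 - 2*(-100 + 1431)/(9*49) = 1819 - 2*1331/(9*49) = 1819 - 1*2662/441 = 1819 - 2662/441 = 799517/441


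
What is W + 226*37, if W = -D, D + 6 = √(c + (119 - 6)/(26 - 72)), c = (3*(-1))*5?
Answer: 8368 - I*√36938/46 ≈ 8368.0 - 4.1781*I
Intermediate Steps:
c = -15 (c = -3*5 = -15)
D = -6 + I*√36938/46 (D = -6 + √(-15 + (119 - 6)/(26 - 72)) = -6 + √(-15 + 113/(-46)) = -6 + √(-15 + 113*(-1/46)) = -6 + √(-15 - 113/46) = -6 + √(-803/46) = -6 + I*√36938/46 ≈ -6.0 + 4.1781*I)
W = 6 - I*√36938/46 (W = -(-6 + I*√36938/46) = 6 - I*√36938/46 ≈ 6.0 - 4.1781*I)
W + 226*37 = (6 - I*√36938/46) + 226*37 = (6 - I*√36938/46) + 8362 = 8368 - I*√36938/46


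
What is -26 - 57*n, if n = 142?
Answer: -8120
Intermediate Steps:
-26 - 57*n = -26 - 57*142 = -26 - 8094 = -8120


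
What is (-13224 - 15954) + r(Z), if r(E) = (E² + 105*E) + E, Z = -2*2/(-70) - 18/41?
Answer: -60167123026/2059225 ≈ -29218.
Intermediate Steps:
Z = -548/1435 (Z = -4*(-1/70) - 18*1/41 = 2/35 - 18/41 = -548/1435 ≈ -0.38188)
r(E) = E² + 106*E
(-13224 - 15954) + r(Z) = (-13224 - 15954) - 548*(106 - 548/1435)/1435 = -29178 - 548/1435*151562/1435 = -29178 - 83055976/2059225 = -60167123026/2059225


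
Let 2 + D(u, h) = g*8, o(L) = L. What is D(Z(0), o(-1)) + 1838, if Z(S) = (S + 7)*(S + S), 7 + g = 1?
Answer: 1788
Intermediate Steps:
g = -6 (g = -7 + 1 = -6)
Z(S) = 2*S*(7 + S) (Z(S) = (7 + S)*(2*S) = 2*S*(7 + S))
D(u, h) = -50 (D(u, h) = -2 - 6*8 = -2 - 48 = -50)
D(Z(0), o(-1)) + 1838 = -50 + 1838 = 1788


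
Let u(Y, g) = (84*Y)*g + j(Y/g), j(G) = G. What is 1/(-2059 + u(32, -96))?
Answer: -3/780322 ≈ -3.8446e-6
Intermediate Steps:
u(Y, g) = Y/g + 84*Y*g (u(Y, g) = (84*Y)*g + Y/g = 84*Y*g + Y/g = Y/g + 84*Y*g)
1/(-2059 + u(32, -96)) = 1/(-2059 + (32/(-96) + 84*32*(-96))) = 1/(-2059 + (32*(-1/96) - 258048)) = 1/(-2059 + (-1/3 - 258048)) = 1/(-2059 - 774145/3) = 1/(-780322/3) = -3/780322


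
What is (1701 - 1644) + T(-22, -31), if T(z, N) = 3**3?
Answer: 84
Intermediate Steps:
T(z, N) = 27
(1701 - 1644) + T(-22, -31) = (1701 - 1644) + 27 = 57 + 27 = 84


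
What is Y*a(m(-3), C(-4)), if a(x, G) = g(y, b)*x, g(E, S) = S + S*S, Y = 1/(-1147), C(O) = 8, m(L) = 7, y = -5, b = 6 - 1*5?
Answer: -14/1147 ≈ -0.012206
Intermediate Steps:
b = 1 (b = 6 - 5 = 1)
Y = -1/1147 ≈ -0.00087184
g(E, S) = S + S**2
a(x, G) = 2*x (a(x, G) = (1*(1 + 1))*x = (1*2)*x = 2*x)
Y*a(m(-3), C(-4)) = -2*7/1147 = -1/1147*14 = -14/1147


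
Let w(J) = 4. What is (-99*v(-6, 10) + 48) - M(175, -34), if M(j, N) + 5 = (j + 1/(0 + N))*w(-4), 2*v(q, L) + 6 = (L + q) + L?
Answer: -17729/17 ≈ -1042.9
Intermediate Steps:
v(q, L) = -3 + L + q/2 (v(q, L) = -3 + ((L + q) + L)/2 = -3 + (q + 2*L)/2 = -3 + (L + q/2) = -3 + L + q/2)
M(j, N) = -5 + 4*j + 4/N (M(j, N) = -5 + (j + 1/(0 + N))*4 = -5 + (j + 1/N)*4 = -5 + (4*j + 4/N) = -5 + 4*j + 4/N)
(-99*v(-6, 10) + 48) - M(175, -34) = (-99*(-3 + 10 + (½)*(-6)) + 48) - (-5 + 4*175 + 4/(-34)) = (-99*(-3 + 10 - 3) + 48) - (-5 + 700 + 4*(-1/34)) = (-99*4 + 48) - (-5 + 700 - 2/17) = (-396 + 48) - 1*11813/17 = -348 - 11813/17 = -17729/17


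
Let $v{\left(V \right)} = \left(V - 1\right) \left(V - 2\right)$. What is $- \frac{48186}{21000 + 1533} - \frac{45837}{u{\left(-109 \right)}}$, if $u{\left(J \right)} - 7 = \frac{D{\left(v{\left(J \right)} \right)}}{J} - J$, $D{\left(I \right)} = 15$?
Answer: $- \frac{37729553061}{94856419} \approx -397.75$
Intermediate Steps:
$v{\left(V \right)} = \left(-1 + V\right) \left(-2 + V\right)$
$u{\left(J \right)} = 7 - J + \frac{15}{J}$ ($u{\left(J \right)} = 7 - \left(J - \frac{15}{J}\right) = 7 - J + \frac{15}{J}$)
$- \frac{48186}{21000 + 1533} - \frac{45837}{u{\left(-109 \right)}} = - \frac{48186}{21000 + 1533} - \frac{45837}{7 - -109 + \frac{15}{-109}} = - \frac{48186}{22533} - \frac{45837}{7 + 109 + 15 \left(- \frac{1}{109}\right)} = \left(-48186\right) \frac{1}{22533} - \frac{45837}{7 + 109 - \frac{15}{109}} = - \frac{16062}{7511} - \frac{45837}{\frac{12629}{109}} = - \frac{16062}{7511} - \frac{4996233}{12629} = - \frac{37729553061}{94856419}$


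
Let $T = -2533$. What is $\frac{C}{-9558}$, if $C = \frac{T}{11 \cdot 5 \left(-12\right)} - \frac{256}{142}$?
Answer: $- \frac{95363}{447887880} \approx -0.00021292$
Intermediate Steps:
$C = \frac{95363}{46860}$ ($C = - \frac{2533}{11 \cdot 5 \left(-12\right)} - \frac{256}{142} = - \frac{2533}{55 \left(-12\right)} - \frac{128}{71} = - \frac{2533}{-660} - \frac{128}{71} = \left(-2533\right) \left(- \frac{1}{660}\right) - \frac{128}{71} = \frac{2533}{660} - \frac{128}{71} = \frac{95363}{46860} \approx 2.0351$)
$\frac{C}{-9558} = \frac{95363}{46860 \left(-9558\right)} = \frac{95363}{46860} \left(- \frac{1}{9558}\right) = - \frac{95363}{447887880}$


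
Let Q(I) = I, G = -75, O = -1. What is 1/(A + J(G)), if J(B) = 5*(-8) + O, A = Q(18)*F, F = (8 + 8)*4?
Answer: 1/1111 ≈ 0.00090009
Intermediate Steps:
F = 64 (F = 16*4 = 64)
A = 1152 (A = 18*64 = 1152)
J(B) = -41 (J(B) = 5*(-8) - 1 = -40 - 1 = -41)
1/(A + J(G)) = 1/(1152 - 41) = 1/1111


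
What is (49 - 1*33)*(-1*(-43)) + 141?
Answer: 829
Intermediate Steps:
(49 - 1*33)*(-1*(-43)) + 141 = (49 - 33)*43 + 141 = 16*43 + 141 = 688 + 141 = 829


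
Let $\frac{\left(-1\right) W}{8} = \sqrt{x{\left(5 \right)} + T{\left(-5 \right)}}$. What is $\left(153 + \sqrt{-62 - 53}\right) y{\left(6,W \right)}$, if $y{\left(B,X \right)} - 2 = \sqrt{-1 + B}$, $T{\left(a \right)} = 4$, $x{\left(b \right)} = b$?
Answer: $\left(2 + \sqrt{5}\right) \left(153 + i \sqrt{115}\right) \approx 648.12 + 45.427 i$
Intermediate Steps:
$W = -24$ ($W = - 8 \sqrt{5 + 4} = - 8 \sqrt{9} = \left(-8\right) 3 = -24$)
$y{\left(B,X \right)} = 2 + \sqrt{-1 + B}$
$\left(153 + \sqrt{-62 - 53}\right) y{\left(6,W \right)} = \left(153 + \sqrt{-62 - 53}\right) \left(2 + \sqrt{-1 + 6}\right) = \left(153 + \sqrt{-115}\right) \left(2 + \sqrt{5}\right) = \left(153 + i \sqrt{115}\right) \left(2 + \sqrt{5}\right) = \left(2 + \sqrt{5}\right) \left(153 + i \sqrt{115}\right)$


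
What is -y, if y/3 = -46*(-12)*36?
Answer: -59616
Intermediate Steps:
y = 59616 (y = 3*(-46*(-12)*36) = 3*(552*36) = 3*19872 = 59616)
-y = -1*59616 = -59616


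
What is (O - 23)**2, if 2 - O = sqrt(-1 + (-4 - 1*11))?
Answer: 425 + 168*I ≈ 425.0 + 168.0*I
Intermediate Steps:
O = 2 - 4*I (O = 2 - sqrt(-1 + (-4 - 1*11)) = 2 - sqrt(-1 + (-4 - 11)) = 2 - sqrt(-1 - 15) = 2 - sqrt(-16) = 2 - 4*I ≈ 2.0 - 4.0*I)
(O - 23)**2 = ((2 - 4*I) - 23)**2 = (-21 - 4*I)**2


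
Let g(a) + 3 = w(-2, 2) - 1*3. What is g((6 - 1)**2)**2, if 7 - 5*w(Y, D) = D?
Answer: 25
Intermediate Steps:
w(Y, D) = 7/5 - D/5
g(a) = -5 (g(a) = -3 + ((7/5 - 1/5*2) - 1*3) = -3 + ((7/5 - 2/5) - 3) = -3 + (1 - 3) = -3 - 2 = -5)
g((6 - 1)**2)**2 = (-5)**2 = 25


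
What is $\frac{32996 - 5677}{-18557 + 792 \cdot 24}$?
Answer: $\frac{27319}{451} \approx 60.574$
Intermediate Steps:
$\frac{32996 - 5677}{-18557 + 792 \cdot 24} = \frac{27319}{-18557 + 19008} = \frac{27319}{451}$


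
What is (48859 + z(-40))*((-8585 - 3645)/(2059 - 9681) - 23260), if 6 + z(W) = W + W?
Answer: -4323128736885/3811 ≈ -1.1344e+9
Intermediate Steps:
z(W) = -6 + 2*W (z(W) = -6 + (W + W) = -6 + 2*W)
(48859 + z(-40))*((-8585 - 3645)/(2059 - 9681) - 23260) = (48859 + (-6 + 2*(-40)))*((-8585 - 3645)/(2059 - 9681) - 23260) = (48859 + (-6 - 80))*(-12230/(-7622) - 23260) = (48859 - 86)*(-12230*(-1/7622) - 23260) = 48773*(6115/3811 - 23260) = 48773*(-88637745/3811) = -4323128736885/3811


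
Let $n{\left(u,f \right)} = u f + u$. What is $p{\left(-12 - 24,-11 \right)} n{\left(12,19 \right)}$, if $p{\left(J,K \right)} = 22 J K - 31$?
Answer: $2083440$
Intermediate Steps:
$p{\left(J,K \right)} = -31 + 22 J K$ ($p{\left(J,K \right)} = 22 J K - 31 = -31 + 22 J K$)
$n{\left(u,f \right)} = u + f u$ ($n{\left(u,f \right)} = f u + u = u + f u$)
$p{\left(-12 - 24,-11 \right)} n{\left(12,19 \right)} = \left(-31 + 22 \left(-12 - 24\right) \left(-11\right)\right) 12 \left(1 + 19\right) = \left(-31 + 22 \left(-36\right) \left(-11\right)\right) 12 \cdot 20 = \left(-31 + 8712\right) 240 = 8681 \cdot 240 = 2083440$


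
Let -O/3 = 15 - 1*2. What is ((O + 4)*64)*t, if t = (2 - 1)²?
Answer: -2240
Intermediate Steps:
t = 1 (t = 1² = 1)
O = -39 (O = -3*(15 - 1*2) = -3*(15 - 2) = -3*13 = -39)
((O + 4)*64)*t = ((-39 + 4)*64)*1 = -35*64*1 = -2240*1 = -2240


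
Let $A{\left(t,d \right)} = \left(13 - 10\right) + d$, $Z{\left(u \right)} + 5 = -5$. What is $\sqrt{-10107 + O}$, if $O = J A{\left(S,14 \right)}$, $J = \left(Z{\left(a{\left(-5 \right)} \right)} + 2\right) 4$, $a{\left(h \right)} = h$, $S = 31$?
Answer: $i \sqrt{10651} \approx 103.2 i$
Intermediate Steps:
$Z{\left(u \right)} = -10$ ($Z{\left(u \right)} = -5 - 5 = -10$)
$A{\left(t,d \right)} = 3 + d$
$J = -32$ ($J = \left(-10 + 2\right) 4 = \left(-8\right) 4 = -32$)
$O = -544$ ($O = - 32 \left(3 + 14\right) = \left(-32\right) 17 = -544$)
$\sqrt{-10107 + O} = \sqrt{-10107 - 544} = \sqrt{-10651} = i \sqrt{10651}$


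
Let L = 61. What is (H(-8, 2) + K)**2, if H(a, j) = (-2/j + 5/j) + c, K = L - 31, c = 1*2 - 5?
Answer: 3249/4 ≈ 812.25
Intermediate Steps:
c = -3 (c = 2 - 5 = -3)
K = 30 (K = 61 - 31 = 30)
H(a, j) = -3 + 3/j (H(a, j) = (-2/j + 5/j) - 3 = 3/j - 3 = -3 + 3/j)
(H(-8, 2) + K)**2 = ((-3 + 3/2) + 30)**2 = (-3/2 + 30)**2 = (57/2)**2 = 3249/4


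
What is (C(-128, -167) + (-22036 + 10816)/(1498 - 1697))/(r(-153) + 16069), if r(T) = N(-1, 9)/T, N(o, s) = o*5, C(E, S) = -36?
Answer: 310284/244626919 ≈ 0.0012684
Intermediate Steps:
N(o, s) = 5*o
r(T) = -5/T (r(T) = (5*(-1))/T = -5/T)
(C(-128, -167) + (-22036 + 10816)/(1498 - 1697))/(r(-153) + 16069) = (-36 + (-22036 + 10816)/(1498 - 1697))/(-5/(-153) + 16069) = (-36 - 11220/(-199))/(-5*(-1/153) + 16069) = (-36 - 11220*(-1/199))/(5/153 + 16069) = (-36 + 11220/199)/(2458562/153) = (4056/199)*(153/2458562) = 310284/244626919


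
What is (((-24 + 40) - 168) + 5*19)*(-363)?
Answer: 20691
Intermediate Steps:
(((-24 + 40) - 168) + 5*19)*(-363) = ((16 - 168) + 95)*(-363) = (-152 + 95)*(-363) = -57*(-363) = 20691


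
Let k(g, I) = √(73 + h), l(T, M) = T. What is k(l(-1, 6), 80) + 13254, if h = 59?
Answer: 13254 + 2*√33 ≈ 13265.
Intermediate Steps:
k(g, I) = 2*√33 (k(g, I) = √(73 + 59) = √132 = 2*√33)
k(l(-1, 6), 80) + 13254 = 2*√33 + 13254 = 13254 + 2*√33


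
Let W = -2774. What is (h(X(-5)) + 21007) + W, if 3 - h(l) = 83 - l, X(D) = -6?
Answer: 18147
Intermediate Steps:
h(l) = -80 + l (h(l) = 3 - (83 - l) = 3 + (-83 + l) = -80 + l)
(h(X(-5)) + 21007) + W = ((-80 - 6) + 21007) - 2774 = (-86 + 21007) - 2774 = 20921 - 2774 = 18147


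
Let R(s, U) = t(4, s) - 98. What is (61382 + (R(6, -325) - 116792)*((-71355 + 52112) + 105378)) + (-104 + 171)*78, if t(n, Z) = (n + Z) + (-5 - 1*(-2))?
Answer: -10067650597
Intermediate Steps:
t(n, Z) = -3 + Z + n (t(n, Z) = (Z + n) + (-5 + 2) = (Z + n) - 3 = -3 + Z + n)
R(s, U) = -97 + s (R(s, U) = (-3 + s + 4) - 98 = (1 + s) - 98 = -97 + s)
(61382 + (R(6, -325) - 116792)*((-71355 + 52112) + 105378)) + (-104 + 171)*78 = (61382 + ((-97 + 6) - 116792)*((-71355 + 52112) + 105378)) + (-104 + 171)*78 = (61382 + (-91 - 116792)*(-19243 + 105378)) + 67*78 = (61382 - 116883*86135) + 5226 = (61382 - 10067717205) + 5226 = -10067655823 + 5226 = -10067650597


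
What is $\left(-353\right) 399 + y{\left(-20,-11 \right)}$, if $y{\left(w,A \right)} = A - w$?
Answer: $-140838$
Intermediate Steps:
$\left(-353\right) 399 + y{\left(-20,-11 \right)} = \left(-353\right) 399 - -9 = -140847 + \left(-11 + 20\right) = -140847 + 9 = -140838$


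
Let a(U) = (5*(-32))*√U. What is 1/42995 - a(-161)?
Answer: 1/42995 + 160*I*√161 ≈ 2.3259e-5 + 2030.2*I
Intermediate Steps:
a(U) = -160*√U
1/42995 - a(-161) = 1/42995 - (-160)*√(-161) = 1/42995 - (-160)*I*√161 = 1/42995 + 160*I*√161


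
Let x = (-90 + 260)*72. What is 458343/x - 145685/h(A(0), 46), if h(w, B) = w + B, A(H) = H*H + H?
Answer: -97894479/31280 ≈ -3129.6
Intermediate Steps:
A(H) = H + H**2 (A(H) = H**2 + H = H + H**2)
h(w, B) = B + w
x = 12240 (x = 170*72 = 12240)
458343/x - 145685/h(A(0), 46) = 458343/12240 - 145685/(46 + 0*(1 + 0)) = 458343*(1/12240) - 145685/(46 + 0*1) = 50927/1360 - 145685/(46 + 0) = 50927/1360 - 145685/46 = -97894479/31280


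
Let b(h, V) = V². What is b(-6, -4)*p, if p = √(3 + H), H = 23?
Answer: 16*√26 ≈ 81.584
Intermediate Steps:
p = √26 (p = √(3 + 23) = √26 ≈ 5.0990)
b(-6, -4)*p = (-4)²*√26 = 16*√26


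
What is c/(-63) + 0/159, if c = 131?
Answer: -131/63 ≈ -2.0794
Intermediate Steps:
c/(-63) + 0/159 = 131/(-63) + 0/159 = 131*(-1/63) + 0*(1/159) = -131/63 + 0 = -131/63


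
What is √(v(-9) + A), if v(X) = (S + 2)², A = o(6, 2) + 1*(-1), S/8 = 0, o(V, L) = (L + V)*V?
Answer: √51 ≈ 7.1414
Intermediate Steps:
o(V, L) = V*(L + V)
S = 0 (S = 8*0 = 0)
A = 47 (A = 6*(2 + 6) + 1*(-1) = 6*8 - 1 = 48 - 1 = 47)
v(X) = 4 (v(X) = (0 + 2)² = 2² = 4)
√(v(-9) + A) = √(4 + 47) = √51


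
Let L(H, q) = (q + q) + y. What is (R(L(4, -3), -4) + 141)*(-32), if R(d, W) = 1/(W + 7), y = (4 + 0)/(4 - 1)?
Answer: -13568/3 ≈ -4522.7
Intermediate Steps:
y = 4/3 ≈ 1.3333
L(H, q) = 4/3 + 2*q (L(H, q) = (q + q) + 4/3 = 2*q + 4/3 = 4/3 + 2*q)
R(d, W) = 1/(7 + W)
(R(L(4, -3), -4) + 141)*(-32) = (1/(7 - 4) + 141)*(-32) = (1/3 + 141)*(-32) = (⅓ + 141)*(-32) = (424/3)*(-32) = -13568/3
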